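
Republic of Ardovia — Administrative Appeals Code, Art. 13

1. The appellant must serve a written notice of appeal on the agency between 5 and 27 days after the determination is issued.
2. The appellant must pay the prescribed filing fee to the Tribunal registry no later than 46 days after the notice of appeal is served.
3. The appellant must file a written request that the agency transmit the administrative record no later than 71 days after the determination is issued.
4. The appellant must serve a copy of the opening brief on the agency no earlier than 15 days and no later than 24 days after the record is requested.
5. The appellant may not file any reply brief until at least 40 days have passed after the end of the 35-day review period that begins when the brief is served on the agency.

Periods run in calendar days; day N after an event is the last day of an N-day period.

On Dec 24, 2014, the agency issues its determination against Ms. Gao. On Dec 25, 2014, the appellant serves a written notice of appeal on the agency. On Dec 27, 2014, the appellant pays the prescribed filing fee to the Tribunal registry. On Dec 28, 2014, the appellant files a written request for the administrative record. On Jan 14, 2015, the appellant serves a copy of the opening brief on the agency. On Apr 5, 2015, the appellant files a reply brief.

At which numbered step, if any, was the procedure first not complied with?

Step 1

Step 1 — 5 and 27 days from Dec 24, 2014 (when the determination is issued) are Dec 29, 2014 and Jan 20, 2015 respectively; done Dec 25, 2014 — 4 days before the window opened.
Later steps need not be reached.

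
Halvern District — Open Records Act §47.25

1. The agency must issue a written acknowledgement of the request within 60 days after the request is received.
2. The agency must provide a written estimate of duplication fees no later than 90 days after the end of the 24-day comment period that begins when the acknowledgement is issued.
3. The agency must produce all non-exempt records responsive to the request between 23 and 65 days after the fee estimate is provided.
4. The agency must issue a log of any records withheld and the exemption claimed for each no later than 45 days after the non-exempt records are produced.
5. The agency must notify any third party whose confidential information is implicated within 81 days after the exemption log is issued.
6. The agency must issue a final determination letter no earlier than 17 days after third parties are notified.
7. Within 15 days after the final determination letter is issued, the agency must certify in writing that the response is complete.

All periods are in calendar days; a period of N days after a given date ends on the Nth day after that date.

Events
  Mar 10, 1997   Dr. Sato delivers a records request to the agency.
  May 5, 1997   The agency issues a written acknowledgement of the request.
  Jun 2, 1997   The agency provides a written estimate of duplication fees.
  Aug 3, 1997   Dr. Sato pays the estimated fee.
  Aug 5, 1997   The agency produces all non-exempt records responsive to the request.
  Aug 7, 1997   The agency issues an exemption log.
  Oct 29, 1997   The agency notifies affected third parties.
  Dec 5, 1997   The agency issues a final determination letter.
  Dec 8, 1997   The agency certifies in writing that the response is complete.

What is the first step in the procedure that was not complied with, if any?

Step 5

Step 1: 60 days after Mar 10, 1997 (when the request is received) is May 9, 1997; completed May 5, 1997, before the deadline.
Step 2: 90 days after May 29, 1997 (end of the 24-day comment period, which began when the acknowledgement is issued on May 5, 1997) is Aug 27, 1997; done Jun 2, 1997 — timely.
Step 3: the window is 23–65 days after Jun 2, 1997 (when the fee estimate is provided), so Jun 25, 1997 through Aug 6, 1997; Aug 5, 1997 falls inside that range.
Step 4: 45 days after Aug 5, 1997 (when the non-exempt records are produced) is Sep 19, 1997; Aug 7, 1997 is within that limit.
Step 5: 81 days after Aug 7, 1997 (when the exemption log is issued) is Oct 27, 1997; not done until Oct 29, 1997, 2 days after the deadline.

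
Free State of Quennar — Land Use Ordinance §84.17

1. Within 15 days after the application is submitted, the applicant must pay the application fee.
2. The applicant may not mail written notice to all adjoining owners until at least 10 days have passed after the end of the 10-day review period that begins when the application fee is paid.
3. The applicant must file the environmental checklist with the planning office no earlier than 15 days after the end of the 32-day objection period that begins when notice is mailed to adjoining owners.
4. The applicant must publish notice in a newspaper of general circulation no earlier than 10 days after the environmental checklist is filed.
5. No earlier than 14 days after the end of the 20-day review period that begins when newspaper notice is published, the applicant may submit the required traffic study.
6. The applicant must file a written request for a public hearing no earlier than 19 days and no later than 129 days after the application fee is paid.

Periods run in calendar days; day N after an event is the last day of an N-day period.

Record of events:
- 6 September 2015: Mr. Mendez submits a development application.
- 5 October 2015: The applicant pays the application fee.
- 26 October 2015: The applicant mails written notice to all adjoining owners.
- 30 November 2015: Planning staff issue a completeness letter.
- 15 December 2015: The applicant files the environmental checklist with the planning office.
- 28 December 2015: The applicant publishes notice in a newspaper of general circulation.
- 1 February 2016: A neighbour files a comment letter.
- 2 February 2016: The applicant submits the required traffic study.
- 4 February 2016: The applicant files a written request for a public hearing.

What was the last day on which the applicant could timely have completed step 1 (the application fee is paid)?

Step 1 runs from 6 September 2015, when the application is submitted. 15 days after 6 September 2015 is 21 September 2015.

21 September 2015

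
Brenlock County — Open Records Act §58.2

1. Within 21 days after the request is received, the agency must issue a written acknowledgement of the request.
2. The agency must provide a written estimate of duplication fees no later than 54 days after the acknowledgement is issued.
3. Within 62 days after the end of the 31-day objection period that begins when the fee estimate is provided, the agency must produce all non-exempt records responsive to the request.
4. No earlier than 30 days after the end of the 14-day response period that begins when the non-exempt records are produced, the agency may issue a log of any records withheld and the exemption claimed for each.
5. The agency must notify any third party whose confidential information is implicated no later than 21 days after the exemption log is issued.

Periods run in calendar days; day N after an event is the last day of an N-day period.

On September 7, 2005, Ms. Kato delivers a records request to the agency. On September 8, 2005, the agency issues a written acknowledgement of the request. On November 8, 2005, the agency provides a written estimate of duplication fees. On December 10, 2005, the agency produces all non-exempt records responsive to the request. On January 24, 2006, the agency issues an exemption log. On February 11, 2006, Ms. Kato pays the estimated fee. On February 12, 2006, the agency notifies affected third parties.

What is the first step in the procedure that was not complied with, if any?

(1) due by September 7, 2005 + 21 days = September 28, 2005; completed September 8, 2005, before the deadline.
(2) due by September 8, 2005 + 54 days = November 1, 2005; done November 8, 2005 — 7 days late.

Step 2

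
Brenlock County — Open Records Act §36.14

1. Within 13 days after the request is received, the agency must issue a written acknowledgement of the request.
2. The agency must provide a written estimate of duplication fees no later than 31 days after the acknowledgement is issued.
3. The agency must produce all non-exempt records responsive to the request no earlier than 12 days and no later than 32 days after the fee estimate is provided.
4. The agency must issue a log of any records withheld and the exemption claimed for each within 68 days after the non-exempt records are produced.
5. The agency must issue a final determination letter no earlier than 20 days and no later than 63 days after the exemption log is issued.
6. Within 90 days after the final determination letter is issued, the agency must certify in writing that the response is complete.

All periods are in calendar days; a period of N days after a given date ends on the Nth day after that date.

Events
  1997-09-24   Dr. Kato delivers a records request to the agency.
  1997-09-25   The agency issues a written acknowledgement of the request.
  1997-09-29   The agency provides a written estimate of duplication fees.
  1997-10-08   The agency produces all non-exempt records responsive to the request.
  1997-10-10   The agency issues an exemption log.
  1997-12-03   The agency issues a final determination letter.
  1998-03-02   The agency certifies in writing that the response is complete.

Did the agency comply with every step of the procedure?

Step 1: 13 days after 1997-09-24 (when the request is received) is 1997-10-07; 1997-09-25 is within that limit.
Step 2: 31 days after 1997-09-25 (when the acknowledgement is issued) is 1997-10-26; done 1997-09-29 — timely.
Step 3: the window is 12–32 days after 1997-09-29 (when the fee estimate is provided), so 1997-10-11 through 1997-10-31; 1997-10-08 is 3 days too early.

No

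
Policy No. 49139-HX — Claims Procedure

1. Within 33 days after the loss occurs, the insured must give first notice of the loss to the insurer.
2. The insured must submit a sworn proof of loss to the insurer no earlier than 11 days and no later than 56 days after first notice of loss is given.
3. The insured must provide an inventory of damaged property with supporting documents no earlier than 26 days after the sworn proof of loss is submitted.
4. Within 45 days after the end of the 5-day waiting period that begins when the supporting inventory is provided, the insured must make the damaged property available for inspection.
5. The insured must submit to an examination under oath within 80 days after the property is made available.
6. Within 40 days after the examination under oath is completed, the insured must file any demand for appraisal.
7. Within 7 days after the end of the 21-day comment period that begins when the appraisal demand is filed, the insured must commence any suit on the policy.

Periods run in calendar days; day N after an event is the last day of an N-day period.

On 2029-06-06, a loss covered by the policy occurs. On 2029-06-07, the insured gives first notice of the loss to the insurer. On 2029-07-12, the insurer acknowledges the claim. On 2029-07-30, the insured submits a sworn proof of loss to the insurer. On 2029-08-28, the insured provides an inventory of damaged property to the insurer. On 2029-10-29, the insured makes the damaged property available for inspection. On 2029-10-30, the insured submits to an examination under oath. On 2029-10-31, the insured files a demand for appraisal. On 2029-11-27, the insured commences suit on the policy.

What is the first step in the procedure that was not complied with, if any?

Step 1: 33 days after 2029-06-06 (when the loss occurs) is 2029-07-09; completed 2029-06-07, before the deadline.
Step 2: the window is 11–56 days after 2029-06-07 (when first notice of loss is given), so 2029-06-18 through 2029-08-02; done 2029-07-30, which is between those dates.
Step 3: the earliest permitted date is 26 days after 2029-07-30 (when the sworn proof of loss is submitted), i.e. 2029-08-25; 2029-08-28 is on or after that date.
Step 4: 45 days after 2029-09-02 (end of the 5-day waiting period, which began when the supporting inventory is provided on 2029-08-28) is 2029-10-17; done 2029-10-29 — 12 days late.
The analysis stops there.

Step 4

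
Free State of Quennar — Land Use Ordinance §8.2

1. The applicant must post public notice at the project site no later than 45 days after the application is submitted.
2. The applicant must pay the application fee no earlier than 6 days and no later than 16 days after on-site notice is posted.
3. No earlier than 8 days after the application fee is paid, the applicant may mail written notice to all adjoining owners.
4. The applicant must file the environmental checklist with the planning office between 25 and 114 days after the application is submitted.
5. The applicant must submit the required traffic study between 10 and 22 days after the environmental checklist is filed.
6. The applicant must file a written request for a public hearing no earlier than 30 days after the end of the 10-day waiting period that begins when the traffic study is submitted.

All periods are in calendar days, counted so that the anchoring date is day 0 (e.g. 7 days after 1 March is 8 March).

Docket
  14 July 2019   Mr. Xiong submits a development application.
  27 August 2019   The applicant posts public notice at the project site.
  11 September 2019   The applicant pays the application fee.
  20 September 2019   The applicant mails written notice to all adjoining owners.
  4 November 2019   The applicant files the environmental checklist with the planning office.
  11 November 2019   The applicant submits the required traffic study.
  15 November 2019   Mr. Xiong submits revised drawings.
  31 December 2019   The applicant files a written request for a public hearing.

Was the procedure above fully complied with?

No

(1) due by 14 July 2019 + 45 days = 28 August 2019; completed 27 August 2019, before the deadline.
(2) the permitted window runs from 27 August 2019 + 6 = 2 September 2019 to 27 August 2019 + 16 = 12 September 2019; 11 September 2019 falls inside that range.
(3) permitted from 11 September 2019 + 8 days = 19 September 2019 onward; 20 September 2019 is on or after that date.
(4) the permitted window runs from 14 July 2019 + 25 = 8 August 2019 to 14 July 2019 + 114 = 5 November 2019; 4 November 2019 falls inside that range.
(5) the permitted window runs from 4 November 2019 + 10 = 14 November 2019 to 4 November 2019 + 22 = 26 November 2019; 11 November 2019 is 3 days too early.
Later steps need not be reached.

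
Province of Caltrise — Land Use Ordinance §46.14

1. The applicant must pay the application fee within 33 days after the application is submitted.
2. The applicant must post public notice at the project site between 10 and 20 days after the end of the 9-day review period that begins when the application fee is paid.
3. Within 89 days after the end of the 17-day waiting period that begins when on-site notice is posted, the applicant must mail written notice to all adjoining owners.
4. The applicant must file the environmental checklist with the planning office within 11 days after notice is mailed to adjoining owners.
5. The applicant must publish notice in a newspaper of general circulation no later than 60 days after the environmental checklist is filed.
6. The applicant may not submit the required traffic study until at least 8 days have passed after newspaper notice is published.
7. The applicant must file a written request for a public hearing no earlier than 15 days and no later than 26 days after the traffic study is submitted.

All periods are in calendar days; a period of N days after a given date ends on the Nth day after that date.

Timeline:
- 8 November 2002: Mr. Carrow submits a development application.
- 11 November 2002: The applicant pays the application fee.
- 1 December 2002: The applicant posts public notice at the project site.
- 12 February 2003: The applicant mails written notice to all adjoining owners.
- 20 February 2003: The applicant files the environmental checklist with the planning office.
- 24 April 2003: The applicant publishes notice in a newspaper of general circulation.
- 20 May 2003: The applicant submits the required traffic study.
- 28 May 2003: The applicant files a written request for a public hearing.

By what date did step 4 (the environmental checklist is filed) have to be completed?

23 February 2003

Step 4 runs from 12 February 2003, when notice is mailed to adjoining owners. 11 days after 12 February 2003 is 23 February 2003.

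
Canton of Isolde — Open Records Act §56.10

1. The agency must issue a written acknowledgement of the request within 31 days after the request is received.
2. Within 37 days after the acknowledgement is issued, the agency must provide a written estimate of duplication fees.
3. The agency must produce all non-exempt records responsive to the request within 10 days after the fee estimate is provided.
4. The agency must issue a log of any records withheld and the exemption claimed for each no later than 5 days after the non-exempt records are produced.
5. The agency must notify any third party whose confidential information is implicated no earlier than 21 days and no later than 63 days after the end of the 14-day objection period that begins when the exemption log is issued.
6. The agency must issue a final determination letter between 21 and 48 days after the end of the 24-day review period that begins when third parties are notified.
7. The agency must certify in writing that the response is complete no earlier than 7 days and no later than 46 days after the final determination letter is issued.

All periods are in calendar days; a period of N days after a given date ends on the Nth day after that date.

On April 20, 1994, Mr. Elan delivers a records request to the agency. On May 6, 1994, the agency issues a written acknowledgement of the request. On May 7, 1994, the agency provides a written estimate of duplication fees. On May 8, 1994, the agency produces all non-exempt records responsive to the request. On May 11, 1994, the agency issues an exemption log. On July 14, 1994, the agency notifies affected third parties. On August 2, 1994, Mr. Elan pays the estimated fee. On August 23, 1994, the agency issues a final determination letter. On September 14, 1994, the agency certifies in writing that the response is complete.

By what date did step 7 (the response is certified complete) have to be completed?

Step 7 runs from August 23, 1994, when the final determination letter is issued. The window is 7–46 days after August 23, 1994; it closes on October 8, 1994.

October 8, 1994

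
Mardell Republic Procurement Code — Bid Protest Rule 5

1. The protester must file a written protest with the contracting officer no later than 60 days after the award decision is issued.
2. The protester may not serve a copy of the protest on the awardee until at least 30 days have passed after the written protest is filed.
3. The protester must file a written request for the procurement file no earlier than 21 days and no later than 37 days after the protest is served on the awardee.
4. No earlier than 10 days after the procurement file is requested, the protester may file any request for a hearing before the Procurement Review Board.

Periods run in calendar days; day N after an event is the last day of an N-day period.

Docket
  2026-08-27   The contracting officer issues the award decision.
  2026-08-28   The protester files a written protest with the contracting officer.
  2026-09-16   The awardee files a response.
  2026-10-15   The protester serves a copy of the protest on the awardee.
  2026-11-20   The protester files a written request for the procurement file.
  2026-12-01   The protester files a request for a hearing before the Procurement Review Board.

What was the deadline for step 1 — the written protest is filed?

2026-10-26

Step 1 runs from 2026-08-27, when the award decision is issued. 60 days after 2026-08-27 is 2026-10-26.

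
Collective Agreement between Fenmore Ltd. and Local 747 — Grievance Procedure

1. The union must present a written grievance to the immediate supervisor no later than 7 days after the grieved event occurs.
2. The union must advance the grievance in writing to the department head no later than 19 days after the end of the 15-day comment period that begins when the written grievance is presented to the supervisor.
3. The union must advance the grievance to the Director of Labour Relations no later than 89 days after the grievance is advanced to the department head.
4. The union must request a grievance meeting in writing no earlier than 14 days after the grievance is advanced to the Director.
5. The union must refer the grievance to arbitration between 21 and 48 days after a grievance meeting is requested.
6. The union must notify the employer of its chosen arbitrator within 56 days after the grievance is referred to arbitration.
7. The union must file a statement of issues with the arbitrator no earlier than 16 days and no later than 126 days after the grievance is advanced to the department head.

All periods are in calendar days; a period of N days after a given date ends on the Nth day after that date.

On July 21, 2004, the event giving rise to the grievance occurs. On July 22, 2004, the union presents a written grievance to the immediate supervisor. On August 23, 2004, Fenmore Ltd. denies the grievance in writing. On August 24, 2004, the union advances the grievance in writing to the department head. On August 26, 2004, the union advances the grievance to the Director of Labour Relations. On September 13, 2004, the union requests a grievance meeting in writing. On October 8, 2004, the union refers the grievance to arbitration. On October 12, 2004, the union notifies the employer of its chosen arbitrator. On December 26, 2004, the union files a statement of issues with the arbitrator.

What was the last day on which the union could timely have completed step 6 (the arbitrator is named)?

December 3, 2004

Step 6 runs from October 8, 2004, when the grievance is referred to arbitration. 56 days after October 8, 2004 is December 3, 2004.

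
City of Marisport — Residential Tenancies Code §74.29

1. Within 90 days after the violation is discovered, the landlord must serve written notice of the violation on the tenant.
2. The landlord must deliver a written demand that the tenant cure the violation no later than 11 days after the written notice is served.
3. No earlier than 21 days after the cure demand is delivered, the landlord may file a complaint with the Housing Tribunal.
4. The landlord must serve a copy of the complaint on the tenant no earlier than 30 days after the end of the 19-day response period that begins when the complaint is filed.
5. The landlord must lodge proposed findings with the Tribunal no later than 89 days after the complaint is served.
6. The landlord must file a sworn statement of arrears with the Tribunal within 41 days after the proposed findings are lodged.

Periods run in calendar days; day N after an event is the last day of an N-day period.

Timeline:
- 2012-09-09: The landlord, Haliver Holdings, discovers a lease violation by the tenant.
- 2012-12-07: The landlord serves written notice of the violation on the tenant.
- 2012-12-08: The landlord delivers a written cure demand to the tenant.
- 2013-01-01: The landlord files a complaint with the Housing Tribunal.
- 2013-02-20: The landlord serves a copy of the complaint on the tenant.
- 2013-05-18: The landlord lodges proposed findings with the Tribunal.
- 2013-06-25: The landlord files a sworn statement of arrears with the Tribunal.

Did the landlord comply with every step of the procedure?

(1) due by 2012-09-09 + 90 days = 2012-12-08; 2012-12-07 is within that limit.
(2) due by 2012-12-07 + 11 days = 2012-12-18; done 2012-12-08 — timely.
(3) permitted from 2012-12-08 + 21 days = 2012-12-29 onward; 2013-01-01 is on or after that date.
(4) permitted from 2013-01-20 + 30 days = 2013-02-19 onward; 2013-02-20 is on or after that date.
(5) due by 2013-02-20 + 89 days = 2013-05-20; 2013-05-18 is within that limit.
(6) due by 2013-05-18 + 41 days = 2013-06-28; completed 2013-06-25, before the deadline.

Yes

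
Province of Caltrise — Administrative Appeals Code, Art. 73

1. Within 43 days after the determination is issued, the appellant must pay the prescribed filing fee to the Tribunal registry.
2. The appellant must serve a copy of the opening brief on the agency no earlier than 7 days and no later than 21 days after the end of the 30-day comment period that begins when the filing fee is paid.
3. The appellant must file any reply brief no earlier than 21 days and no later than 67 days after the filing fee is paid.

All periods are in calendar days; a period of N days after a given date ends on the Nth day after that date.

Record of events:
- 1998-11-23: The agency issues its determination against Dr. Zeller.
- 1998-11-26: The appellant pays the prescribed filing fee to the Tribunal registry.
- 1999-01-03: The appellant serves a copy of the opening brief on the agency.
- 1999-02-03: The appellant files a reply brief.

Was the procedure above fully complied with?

No

Step 1 — counting 43 days from 1998-11-23 (when the determination is issued) gives a deadline of 1999-01-05; 1998-11-26 is within that limit.
Step 2 — 7 and 21 days from 1998-12-26 (end of the 30-day comment period, which began when the filing fee is paid on 1998-11-26) are 1999-01-02 and 1999-01-16 respectively; done 1999-01-03 — within the window.
Step 3 — 21 and 67 days from 1998-11-26 (when the filing fee is paid) are 1998-12-17 and 1999-02-01 respectively; 1999-02-03 is 2 days past the end of the window.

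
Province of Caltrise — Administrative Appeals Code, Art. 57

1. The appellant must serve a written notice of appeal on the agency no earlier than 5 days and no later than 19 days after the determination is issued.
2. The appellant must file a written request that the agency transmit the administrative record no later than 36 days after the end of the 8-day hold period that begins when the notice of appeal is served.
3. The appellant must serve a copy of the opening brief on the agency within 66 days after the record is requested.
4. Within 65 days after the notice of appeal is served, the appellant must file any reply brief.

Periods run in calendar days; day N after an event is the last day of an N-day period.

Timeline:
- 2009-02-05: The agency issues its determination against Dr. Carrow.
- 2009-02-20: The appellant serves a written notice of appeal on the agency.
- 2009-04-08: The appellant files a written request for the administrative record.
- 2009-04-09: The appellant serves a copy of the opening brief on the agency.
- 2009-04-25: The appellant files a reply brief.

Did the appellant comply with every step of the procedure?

Step 1 — 5 and 19 days from 2009-02-05 (when the determination is issued) are 2009-02-10 and 2009-02-24 respectively; done 2009-02-20 — within the window.
Step 2 — counting 36 days from 2009-02-28 (end of the 8-day hold period, which began when the notice of appeal is served on 2009-02-20) gives a deadline of 2009-04-05; not done until 2009-04-08, 3 days after the deadline.
The procedure was therefore not followed at step 2.

No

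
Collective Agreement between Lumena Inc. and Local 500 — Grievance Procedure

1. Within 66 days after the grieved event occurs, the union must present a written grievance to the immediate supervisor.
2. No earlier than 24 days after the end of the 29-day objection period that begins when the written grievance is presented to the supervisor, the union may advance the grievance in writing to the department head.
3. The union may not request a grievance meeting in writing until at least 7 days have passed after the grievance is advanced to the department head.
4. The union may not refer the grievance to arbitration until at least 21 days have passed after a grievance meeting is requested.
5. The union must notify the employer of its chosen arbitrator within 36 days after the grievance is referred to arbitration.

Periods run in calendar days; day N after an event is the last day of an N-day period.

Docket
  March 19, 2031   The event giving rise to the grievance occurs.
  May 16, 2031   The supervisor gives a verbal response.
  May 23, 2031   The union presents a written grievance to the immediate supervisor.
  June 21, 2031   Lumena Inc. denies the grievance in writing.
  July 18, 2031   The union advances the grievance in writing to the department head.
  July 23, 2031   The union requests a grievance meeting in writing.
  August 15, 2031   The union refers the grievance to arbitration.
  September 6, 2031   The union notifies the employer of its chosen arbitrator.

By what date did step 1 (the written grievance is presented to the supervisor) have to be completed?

Step 1 runs from March 19, 2031, when the grieved event occurs. 66 days after March 19, 2031 is May 24, 2031.

May 24, 2031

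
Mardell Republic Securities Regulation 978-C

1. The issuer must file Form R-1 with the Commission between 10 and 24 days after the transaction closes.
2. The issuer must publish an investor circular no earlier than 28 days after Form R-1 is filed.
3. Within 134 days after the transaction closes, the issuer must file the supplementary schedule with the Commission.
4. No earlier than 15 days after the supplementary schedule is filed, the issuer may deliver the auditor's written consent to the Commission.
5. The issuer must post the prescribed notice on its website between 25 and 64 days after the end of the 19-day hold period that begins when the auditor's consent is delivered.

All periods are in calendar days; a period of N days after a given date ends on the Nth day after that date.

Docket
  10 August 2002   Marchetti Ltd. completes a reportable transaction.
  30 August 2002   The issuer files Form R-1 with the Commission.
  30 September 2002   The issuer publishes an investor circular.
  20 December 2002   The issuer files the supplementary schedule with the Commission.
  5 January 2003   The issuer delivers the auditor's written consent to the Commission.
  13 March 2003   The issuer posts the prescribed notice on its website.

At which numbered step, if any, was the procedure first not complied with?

Step 1 — 10 and 24 days from 10 August 2002 (when the transaction closes) are 20 August 2002 and 3 September 2002 respectively; 30 August 2002 falls inside that range.
Step 2 — must wait 28 days from 30 August 2002 (when Form R-1 is filed), so not before 27 September 2002; done 30 September 2002 — permitted.
Step 3 — counting 134 days from 10 August 2002 (when the transaction closes) gives a deadline of 22 December 2002; completed 20 December 2002, before the deadline.
Step 4 — must wait 15 days from 20 December 2002 (when the supplementary schedule is filed), so not before 4 January 2003; done 5 January 2003, after the minimum wait.
Step 5 — 25 and 64 days from 24 January 2003 (end of the 19-day hold period, which began when the auditor's consent is delivered on 5 January 2003) are 18 February 2003 and 29 March 2003 respectively; done 13 March 2003 — within the window.

None — every step was satisfied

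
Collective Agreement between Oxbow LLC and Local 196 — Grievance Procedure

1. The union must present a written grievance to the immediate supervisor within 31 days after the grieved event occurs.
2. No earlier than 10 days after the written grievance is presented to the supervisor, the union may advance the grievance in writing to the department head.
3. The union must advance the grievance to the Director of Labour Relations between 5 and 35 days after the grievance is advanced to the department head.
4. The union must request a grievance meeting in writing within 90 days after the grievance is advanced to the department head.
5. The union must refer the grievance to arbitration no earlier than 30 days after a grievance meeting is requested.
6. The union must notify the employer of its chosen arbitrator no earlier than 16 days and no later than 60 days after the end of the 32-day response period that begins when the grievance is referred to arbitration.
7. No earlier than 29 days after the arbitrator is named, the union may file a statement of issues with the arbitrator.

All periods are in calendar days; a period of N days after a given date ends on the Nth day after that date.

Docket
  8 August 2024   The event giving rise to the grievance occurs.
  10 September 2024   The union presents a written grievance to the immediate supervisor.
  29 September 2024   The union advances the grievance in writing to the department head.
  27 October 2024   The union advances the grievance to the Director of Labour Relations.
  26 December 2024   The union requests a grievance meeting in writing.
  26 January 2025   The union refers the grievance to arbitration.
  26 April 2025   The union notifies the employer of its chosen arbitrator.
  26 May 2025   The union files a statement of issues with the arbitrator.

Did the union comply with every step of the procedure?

Step 1 — counting 31 days from 8 August 2024 (when the grieved event occurs) gives a deadline of 8 September 2024; 10 September 2024 misses that deadline by 2 days.
Later steps need not be reached.

No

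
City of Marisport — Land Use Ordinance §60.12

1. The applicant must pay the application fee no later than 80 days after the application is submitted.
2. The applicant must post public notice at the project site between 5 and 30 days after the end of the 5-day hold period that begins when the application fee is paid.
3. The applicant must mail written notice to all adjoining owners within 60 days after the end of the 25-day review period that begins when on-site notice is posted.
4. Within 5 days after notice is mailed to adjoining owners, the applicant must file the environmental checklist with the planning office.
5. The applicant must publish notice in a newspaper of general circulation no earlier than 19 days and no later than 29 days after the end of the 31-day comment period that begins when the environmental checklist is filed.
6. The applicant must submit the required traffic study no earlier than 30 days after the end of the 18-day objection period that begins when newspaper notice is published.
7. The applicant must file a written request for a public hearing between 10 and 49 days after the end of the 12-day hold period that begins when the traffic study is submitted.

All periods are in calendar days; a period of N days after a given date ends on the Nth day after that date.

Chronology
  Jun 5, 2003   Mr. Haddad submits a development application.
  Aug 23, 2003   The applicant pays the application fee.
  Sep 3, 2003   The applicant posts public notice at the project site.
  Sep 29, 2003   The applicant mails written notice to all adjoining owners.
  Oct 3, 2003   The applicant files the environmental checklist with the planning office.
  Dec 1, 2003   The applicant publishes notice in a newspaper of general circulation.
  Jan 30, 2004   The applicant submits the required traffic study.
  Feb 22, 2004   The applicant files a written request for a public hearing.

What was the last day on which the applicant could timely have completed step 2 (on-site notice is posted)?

Sep 27, 2003

The application fee is paid on Aug 23, 2003; the 5-day hold period therefore ends Aug 28, 2003, and step 2 runs from that date. The window is 5–30 days after Aug 28, 2003; it closes on Sep 27, 2003.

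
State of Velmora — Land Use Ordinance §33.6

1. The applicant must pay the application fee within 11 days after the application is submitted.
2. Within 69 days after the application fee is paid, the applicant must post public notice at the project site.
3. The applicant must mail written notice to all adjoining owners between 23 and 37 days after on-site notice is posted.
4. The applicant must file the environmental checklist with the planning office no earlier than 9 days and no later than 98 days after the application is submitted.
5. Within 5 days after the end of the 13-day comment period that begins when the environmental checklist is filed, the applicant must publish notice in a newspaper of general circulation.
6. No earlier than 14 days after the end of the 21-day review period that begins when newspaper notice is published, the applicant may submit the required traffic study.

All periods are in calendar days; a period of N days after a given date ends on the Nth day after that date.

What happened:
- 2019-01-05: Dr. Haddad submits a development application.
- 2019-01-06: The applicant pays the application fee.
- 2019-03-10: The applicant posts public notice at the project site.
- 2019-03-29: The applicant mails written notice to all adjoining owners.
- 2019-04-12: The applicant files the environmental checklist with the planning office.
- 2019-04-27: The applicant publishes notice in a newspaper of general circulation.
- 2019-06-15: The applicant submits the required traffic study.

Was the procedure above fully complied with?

Step 1 — counting 11 days from 2019-01-05 (when the application is submitted) gives a deadline of 2019-01-16; done 2019-01-06 — timely.
Step 2 — counting 69 days from 2019-01-06 (when the application fee is paid) gives a deadline of 2019-03-16; completed 2019-03-10, before the deadline.
Step 3 — 23 and 37 days from 2019-03-10 (when on-site notice is posted) are 2019-04-02 and 2019-04-16 respectively; 2019-03-29 is 4 days too early.

No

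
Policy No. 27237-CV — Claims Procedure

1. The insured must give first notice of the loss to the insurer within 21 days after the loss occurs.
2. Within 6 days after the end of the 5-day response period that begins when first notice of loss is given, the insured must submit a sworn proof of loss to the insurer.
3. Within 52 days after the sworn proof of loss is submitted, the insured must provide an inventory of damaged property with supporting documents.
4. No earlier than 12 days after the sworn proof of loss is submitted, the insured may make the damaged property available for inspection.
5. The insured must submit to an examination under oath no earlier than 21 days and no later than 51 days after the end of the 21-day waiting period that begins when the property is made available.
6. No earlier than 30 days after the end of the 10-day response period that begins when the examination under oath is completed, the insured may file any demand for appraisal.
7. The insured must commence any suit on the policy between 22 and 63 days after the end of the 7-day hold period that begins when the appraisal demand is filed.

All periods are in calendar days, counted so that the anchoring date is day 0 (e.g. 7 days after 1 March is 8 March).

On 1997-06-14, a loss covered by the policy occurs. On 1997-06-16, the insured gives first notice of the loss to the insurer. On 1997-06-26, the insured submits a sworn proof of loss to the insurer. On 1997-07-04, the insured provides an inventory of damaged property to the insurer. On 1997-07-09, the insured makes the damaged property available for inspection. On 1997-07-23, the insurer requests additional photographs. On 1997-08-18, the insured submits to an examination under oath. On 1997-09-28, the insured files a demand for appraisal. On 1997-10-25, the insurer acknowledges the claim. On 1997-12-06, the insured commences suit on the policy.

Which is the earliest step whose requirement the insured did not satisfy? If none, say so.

Step 5

Step 1 — counting 21 days from 1997-06-14 (when the loss occurs) gives a deadline of 1997-07-05; 1997-06-16 is within that limit.
Step 2 — counting 6 days from 1997-06-21 (end of the 5-day response period, which began when first notice of loss is given on 1997-06-16) gives a deadline of 1997-06-27; 1997-06-26 is within that limit.
Step 3 — counting 52 days from 1997-06-26 (when the sworn proof of loss is submitted) gives a deadline of 1997-08-17; completed 1997-07-04, before the deadline.
Step 4 — must wait 12 days from 1997-06-26 (when the sworn proof of loss is submitted), so not before 1997-07-08; done 1997-07-09, after the minimum wait.
Step 5 — 21 and 51 days from 1997-07-30 (end of the 21-day waiting period, which began when the property is made available on 1997-07-09) are 1997-08-20 and 1997-09-19 respectively; done 1997-08-18 — 2 days before the window opened.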